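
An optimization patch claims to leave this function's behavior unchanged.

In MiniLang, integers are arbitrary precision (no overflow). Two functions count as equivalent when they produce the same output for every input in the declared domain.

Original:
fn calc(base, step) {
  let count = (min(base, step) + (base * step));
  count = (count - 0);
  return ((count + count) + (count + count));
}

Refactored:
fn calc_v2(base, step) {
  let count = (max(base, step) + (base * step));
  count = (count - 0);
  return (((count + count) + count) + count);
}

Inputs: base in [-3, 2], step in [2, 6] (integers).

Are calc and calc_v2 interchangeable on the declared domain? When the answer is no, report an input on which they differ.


The rewrite breaks on base=-3, step=2, where the results are -36 and -16.
calc: count := -9 | count := -9 | result -36
calc_v2: count := -4 | count := -4 | result -16
verdict: not equivalent; witness: base=-3, step=2


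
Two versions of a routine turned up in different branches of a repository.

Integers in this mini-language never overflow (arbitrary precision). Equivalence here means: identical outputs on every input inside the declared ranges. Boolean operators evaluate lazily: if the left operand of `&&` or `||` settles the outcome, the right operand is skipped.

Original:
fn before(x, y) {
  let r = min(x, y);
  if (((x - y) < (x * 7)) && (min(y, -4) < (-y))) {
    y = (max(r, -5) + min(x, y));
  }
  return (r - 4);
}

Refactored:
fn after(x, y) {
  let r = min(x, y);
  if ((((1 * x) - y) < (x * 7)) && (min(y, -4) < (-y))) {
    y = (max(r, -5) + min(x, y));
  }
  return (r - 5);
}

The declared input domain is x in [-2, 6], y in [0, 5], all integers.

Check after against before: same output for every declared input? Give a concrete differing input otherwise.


These are not equivalent — on x=-2, y=0 the outputs split (-6 vs -7).
before: r = -2; (((x - y) < (x * 7)) && (min(y, -4) < (-y))) -> false; return -6
after: r = -2; ((((1 * x) - y) < (x * 7)) && (min(y, -4) < (-y))) -> false; return -7
verdict: not equivalent; witness: x=-2, y=0


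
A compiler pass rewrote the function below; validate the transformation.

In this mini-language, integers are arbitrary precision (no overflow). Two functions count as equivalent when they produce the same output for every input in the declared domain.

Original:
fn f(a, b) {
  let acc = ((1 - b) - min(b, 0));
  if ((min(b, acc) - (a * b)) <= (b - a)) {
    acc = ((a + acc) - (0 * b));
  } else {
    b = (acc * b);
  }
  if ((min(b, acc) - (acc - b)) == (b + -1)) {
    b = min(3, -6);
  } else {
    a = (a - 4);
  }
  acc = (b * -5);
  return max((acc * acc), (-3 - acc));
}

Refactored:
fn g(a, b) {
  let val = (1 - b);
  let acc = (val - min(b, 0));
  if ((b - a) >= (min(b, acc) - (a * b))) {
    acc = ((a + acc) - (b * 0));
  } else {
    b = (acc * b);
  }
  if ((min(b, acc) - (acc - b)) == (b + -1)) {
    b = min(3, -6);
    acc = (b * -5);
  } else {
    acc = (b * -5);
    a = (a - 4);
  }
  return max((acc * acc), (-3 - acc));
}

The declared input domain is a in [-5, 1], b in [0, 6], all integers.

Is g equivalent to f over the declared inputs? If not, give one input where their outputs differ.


This is a faithful refactor — statement counts differ; also local variable names differ; also arithmetic usage differs; also comparison usage differs; also constant usage differs, but the computed results match everywhere.
Tracing a=-4, b=6: f: acc = -5; ((min(b, acc) - (a * b)) <= (b - a)) -> false; b = -30; ((min(b, acc) - (acc - b)) == (b + -1)) -> false; a = -8; acc = 150; return 22500 | g: val = -5; acc = -5; ((b - a) >= (min(b, acc) - (a * b))) -> false; b = -30; ((min(b, acc) - (acc - b)) == (b + -1)) -> false; acc = 150; a = -8; return 22500 — matching result 22500.
Every one of the 49 inputs gives matching results.
verdict: equivalent


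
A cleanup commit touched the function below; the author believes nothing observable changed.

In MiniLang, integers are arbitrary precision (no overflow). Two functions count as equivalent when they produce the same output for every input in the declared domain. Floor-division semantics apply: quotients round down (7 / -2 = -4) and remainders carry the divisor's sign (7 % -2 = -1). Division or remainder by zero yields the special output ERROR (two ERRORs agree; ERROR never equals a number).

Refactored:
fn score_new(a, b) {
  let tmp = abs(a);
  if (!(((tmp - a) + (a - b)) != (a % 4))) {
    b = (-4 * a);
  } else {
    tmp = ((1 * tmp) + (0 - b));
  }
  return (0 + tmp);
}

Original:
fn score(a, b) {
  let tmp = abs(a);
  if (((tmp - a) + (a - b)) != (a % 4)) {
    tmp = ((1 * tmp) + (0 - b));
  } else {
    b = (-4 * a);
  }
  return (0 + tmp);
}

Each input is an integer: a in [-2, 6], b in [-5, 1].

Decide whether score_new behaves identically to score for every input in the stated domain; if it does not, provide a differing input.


Side by side, the visible changes include: boolean connective usage differs.
Tracing a=1, b=-1: score: tmp becomes 1; next (((tmp - a) + (a - b)) != (a % 4)) evaluates to true; next tmp becomes 2; next final value 2 | score_new: tmp becomes 1; next (!(((tmp - a) + (a - b)) != (a % 4))) evaluates to false; next tmp becomes 2; next final value 2 — matching result 2.
An exhaustive pass over the 63 declared inputs shows identical outputs.
verdict: equivalent


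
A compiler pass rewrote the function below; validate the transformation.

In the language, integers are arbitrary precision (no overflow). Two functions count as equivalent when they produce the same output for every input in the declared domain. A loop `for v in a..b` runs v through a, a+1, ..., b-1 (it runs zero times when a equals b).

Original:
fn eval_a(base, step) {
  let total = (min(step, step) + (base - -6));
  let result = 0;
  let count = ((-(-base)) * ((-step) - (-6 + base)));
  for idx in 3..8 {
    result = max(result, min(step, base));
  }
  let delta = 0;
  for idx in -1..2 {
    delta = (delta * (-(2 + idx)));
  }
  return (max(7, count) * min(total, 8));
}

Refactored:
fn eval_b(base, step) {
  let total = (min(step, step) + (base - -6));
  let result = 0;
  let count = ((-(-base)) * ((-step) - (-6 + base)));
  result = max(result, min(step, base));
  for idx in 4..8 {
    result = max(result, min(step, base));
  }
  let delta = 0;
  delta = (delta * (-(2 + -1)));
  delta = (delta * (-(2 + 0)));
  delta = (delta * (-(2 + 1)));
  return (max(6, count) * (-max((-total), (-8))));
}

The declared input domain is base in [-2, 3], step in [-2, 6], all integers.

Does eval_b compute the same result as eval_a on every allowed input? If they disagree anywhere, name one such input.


Run the pair on base=-2, step=-2.
eval_a: total becomes 2; next result becomes 0; next count becomes -20; next at idx=3:; next result becomes 0; next at idx=4:; next result becomes 0; next at idx=5:; next result becomes 0; next at idx=6:; next result becomes 0; next at idx=7:; next result becomes 0; next delta becomes 0; next at idx=-1:; next delta becomes 0; next at idx=0:; next delta becomes 0; next at idx=1:; next delta becomes 0; next final value 14
eval_b: total becomes 2; next result becomes 0; next count becomes -20; next result becomes 0; next at idx=4:; next result becomes 0; next at idx=5:; next result becomes 0; next at idx=6:; next result becomes 0; next at idx=7:; next result becomes 0; next delta becomes 0; next delta becomes 0; next delta becomes 0; next delta becomes 0; next final value 12
14 and 12 differ, so these are not the same function on this domain.
verdict: not equivalent; witness: base=-2, step=-2


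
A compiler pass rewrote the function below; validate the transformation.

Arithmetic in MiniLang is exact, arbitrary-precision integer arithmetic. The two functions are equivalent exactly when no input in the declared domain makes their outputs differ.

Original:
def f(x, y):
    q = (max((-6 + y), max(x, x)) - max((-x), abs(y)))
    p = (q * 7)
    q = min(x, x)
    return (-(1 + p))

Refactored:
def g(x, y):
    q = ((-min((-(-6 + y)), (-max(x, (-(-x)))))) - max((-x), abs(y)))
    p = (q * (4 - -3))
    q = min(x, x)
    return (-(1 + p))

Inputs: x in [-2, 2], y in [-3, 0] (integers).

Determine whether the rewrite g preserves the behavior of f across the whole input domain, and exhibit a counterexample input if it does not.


Changes here: min/max/abs usage differs; also arithmetic usage differs; also constant usage differs; the full 20-point sweep finds no disagreement.
verdict: equivalent


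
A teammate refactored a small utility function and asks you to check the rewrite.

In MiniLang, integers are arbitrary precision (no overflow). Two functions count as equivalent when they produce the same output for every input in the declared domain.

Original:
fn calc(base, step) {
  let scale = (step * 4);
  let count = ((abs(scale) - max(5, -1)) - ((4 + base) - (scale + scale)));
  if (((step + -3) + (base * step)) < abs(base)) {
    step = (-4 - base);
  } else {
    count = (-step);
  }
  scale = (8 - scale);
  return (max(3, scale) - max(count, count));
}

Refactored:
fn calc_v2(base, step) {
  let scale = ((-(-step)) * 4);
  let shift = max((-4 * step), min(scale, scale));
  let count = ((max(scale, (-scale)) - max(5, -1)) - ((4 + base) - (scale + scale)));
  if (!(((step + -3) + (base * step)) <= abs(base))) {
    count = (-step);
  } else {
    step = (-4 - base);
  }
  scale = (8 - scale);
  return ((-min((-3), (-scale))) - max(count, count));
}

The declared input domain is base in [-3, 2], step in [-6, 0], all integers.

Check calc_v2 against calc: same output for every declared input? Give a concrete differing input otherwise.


Evaluate both at base=-3, step=-3.
calc: scale=-12, then count=-18, then (((step + -3) + (base * step)) < abs(base)) is false, then count=3, then scale=20, then returns 17
calc_v2: scale=-12, then shift=12, then count=-18, then (!(((step + -3) + (base * step)) <= abs(base))) is false, then step=-1, then scale=20, then returns 38
17 and 38 differ, so these are not the same function on this domain.
verdict: not equivalent; witness: base=-3, step=-3


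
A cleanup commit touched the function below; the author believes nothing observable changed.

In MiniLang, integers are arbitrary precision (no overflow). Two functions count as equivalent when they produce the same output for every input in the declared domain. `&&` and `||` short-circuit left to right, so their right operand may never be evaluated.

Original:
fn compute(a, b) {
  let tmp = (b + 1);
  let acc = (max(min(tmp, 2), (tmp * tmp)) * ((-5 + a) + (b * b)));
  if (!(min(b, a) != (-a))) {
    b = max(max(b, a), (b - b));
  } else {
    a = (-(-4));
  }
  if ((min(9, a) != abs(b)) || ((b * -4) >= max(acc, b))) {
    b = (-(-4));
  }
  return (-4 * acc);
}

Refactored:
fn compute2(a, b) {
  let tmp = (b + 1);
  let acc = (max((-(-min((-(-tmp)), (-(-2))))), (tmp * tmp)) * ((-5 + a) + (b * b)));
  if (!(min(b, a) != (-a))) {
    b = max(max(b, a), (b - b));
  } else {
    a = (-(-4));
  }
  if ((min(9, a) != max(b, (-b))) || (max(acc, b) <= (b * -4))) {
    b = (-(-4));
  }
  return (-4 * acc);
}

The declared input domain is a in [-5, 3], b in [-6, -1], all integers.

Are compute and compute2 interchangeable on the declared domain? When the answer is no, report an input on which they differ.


Changes here: comparison usage differs, min/max/abs usage differs; the full 54-point sweep finds no disagreement.
verdict: equivalent


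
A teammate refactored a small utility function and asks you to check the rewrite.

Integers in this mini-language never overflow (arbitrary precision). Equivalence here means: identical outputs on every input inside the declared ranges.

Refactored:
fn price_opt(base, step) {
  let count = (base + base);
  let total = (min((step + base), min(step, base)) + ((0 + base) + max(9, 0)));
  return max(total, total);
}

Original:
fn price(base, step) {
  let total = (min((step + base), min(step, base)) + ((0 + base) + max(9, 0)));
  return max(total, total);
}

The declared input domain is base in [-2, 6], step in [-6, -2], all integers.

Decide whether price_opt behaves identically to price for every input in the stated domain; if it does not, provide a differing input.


Comparing the listings, the differences include: arithmetic usage differs, statement counts differ, local variable names differ.
Spot check at base=-2, step=-6 — price: total = -1; return -1. price_opt: count = -4; total = -1; return -1. Both give -1.
An exhaustive pass over the 45 declared inputs shows identical outputs.
verdict: equivalent


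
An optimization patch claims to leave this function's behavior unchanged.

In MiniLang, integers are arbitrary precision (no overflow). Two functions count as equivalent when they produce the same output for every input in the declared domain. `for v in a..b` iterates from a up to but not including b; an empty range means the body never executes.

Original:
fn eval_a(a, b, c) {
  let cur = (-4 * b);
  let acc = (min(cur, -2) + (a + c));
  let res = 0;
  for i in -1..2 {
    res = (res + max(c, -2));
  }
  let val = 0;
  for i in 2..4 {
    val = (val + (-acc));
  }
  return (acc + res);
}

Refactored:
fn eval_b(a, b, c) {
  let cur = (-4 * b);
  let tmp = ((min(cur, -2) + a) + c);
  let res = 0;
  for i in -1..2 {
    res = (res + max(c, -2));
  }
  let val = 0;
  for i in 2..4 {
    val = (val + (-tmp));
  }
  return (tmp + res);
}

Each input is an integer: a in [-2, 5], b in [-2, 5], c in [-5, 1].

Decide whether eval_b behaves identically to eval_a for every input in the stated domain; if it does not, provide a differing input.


Although local variable names differ, 448/448 inputs agree.
verdict: equivalent


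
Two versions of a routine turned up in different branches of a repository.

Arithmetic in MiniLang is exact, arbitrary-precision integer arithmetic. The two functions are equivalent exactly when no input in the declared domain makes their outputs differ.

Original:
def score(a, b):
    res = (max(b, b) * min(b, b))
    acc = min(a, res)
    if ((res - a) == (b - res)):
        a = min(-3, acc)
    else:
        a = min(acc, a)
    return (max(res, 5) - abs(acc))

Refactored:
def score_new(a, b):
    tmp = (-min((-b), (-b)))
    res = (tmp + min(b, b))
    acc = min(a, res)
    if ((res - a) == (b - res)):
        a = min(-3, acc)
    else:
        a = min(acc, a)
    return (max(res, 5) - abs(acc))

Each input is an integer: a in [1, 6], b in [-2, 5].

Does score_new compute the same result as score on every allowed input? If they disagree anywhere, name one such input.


Take a=1, b=-2.
score: res = 4; acc = 1; ((res - a) == (b - res)) -> false; a = 1; return 4
score_new: tmp = -2; res = -4; acc = -4; ((res - a) == (b - res)) -> false; a = -4; return 1
4 against 1: the behavior changed.
verdict: not equivalent; witness: a=1, b=-2


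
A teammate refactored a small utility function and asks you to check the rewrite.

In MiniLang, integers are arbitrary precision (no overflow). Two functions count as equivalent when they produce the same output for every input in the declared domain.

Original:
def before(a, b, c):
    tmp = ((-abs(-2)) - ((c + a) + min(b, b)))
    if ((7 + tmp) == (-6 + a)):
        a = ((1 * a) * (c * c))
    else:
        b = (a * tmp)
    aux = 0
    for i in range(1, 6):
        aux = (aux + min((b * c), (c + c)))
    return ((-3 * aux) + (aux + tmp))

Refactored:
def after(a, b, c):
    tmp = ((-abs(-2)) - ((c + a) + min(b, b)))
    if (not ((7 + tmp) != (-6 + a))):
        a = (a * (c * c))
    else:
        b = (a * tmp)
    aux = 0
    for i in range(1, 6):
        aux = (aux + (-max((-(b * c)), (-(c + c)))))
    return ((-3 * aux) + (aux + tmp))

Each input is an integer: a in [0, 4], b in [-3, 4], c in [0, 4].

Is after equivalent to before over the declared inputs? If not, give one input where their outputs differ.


The two are interchangeable: boolean connective usage differs, and arithmetic usage differs, and comparison usage differs, and min/max/abs usage differs, and constant usage differs, and every declared input agrees.
Spot check at a=2, b=-3, c=4 — before: tmp := -5 | ((7 + tmp) == (-6 + a)): false | b := -10 | aux := 0 | iter i=1: | aux := -40 | iter i=2: | aux := -80 | iter i=3: | aux := -120 | iter i=4: | aux := -160 | iter i=5: | aux := -200 | result 395. after: tmp := -5 | (not ((7 + tmp) != (-6 + a))): false | b := -10 | aux := 0 | iter i=1: | aux := -40 | iter i=2: | aux := -80 | iter i=3: | aux := -120 | iter i=4: | aux := -160 | iter i=5: | aux := -200 | result 395. Both give 395.
Every one of the 200 inputs gives matching results.
verdict: equivalent


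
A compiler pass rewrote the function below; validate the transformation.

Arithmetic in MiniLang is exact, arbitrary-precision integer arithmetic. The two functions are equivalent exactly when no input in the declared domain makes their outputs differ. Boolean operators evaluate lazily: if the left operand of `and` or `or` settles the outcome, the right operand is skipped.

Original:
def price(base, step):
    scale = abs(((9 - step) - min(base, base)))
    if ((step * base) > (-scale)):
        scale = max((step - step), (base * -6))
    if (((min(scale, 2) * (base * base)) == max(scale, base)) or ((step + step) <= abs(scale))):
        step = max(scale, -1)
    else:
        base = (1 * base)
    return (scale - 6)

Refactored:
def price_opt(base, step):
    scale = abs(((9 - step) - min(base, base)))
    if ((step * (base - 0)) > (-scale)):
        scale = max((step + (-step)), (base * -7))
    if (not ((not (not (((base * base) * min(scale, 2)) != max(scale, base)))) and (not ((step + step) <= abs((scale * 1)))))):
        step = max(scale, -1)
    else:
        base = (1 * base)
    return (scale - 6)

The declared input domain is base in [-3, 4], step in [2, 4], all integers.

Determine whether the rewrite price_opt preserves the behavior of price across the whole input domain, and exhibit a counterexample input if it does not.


These are not equivalent — on base=-3, step=2 the outputs split (12 vs 15).
price: scale = 10; ((step * base) > (-scale)) -> true; scale = 18; (((min(scale, 2) * (base * base)) == max(scale, base)) or ((step + step) <= abs(scale))) -> true; step = 18; return 12
price_opt: scale = 10; ((step * (base - 0)) > (-scale)) -> true; scale = 21; (not ((not (not (((base * base) * min(scale, 2)) != max(scale, base)))) and (not ((step + step) <= abs((scale * 1)))))) -> true; step = 21; return 15
verdict: not equivalent; witness: base=-3, step=2


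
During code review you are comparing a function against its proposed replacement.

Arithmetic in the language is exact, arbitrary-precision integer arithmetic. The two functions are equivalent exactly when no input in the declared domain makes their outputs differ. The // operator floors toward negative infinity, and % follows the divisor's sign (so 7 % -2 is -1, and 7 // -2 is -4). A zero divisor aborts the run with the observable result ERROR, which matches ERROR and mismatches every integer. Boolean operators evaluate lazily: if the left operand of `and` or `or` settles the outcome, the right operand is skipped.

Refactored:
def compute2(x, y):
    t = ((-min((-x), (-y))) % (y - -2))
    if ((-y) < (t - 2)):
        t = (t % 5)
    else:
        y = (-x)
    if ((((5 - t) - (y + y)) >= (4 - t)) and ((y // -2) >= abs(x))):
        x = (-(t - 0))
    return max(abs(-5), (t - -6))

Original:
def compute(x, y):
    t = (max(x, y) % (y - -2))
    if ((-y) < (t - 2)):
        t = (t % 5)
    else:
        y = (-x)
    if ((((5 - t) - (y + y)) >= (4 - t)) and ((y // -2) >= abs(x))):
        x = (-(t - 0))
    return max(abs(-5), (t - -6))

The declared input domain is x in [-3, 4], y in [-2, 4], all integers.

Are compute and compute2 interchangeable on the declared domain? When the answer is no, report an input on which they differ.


This is a faithful refactor — min/max/abs usage differs, but the computed results match everywhere.
Spot check at x=2, y=3 — compute: t := 3 | ((-y) < (t - 2)): true | t := 3 | ((((5 - t) - (y + y)) >= (4 - t)) and ((y // -2) >= abs(x))): false | result 9. compute2: t := 3 | ((-y) < (t - 2)): true | t := 3 | ((((5 - t) - (y + y)) >= (4 - t)) and ((y // -2) >= abs(x))): false | result 9. Both give 9.
Every one of the 56 inputs gives matching results.
verdict: equivalent


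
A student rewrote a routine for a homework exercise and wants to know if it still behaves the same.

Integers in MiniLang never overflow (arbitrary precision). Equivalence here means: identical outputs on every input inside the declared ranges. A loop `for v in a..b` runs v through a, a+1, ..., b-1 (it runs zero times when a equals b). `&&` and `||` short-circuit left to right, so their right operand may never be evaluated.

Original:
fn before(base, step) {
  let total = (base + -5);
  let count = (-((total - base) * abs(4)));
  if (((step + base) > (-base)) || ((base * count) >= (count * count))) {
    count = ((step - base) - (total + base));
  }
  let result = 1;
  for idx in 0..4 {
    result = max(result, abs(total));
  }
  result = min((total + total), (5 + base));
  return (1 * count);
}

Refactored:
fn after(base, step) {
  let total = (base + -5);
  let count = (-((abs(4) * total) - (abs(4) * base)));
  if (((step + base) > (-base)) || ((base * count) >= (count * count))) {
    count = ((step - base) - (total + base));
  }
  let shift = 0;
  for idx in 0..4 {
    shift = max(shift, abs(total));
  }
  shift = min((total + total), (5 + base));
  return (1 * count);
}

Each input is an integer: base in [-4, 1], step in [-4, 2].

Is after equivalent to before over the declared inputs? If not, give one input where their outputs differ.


The one real change (`1` became `0`) has no effect anywhere in the declared ranges.
Spot check at base=-1, step=0 — before: total = -6; count = 20; (((step + base) > (-base)) || ((base * count) >= (count * count))) -> false; result = 1; [idx=0]; result = 6; [idx=1]; result = 6; [idx=2]; result = 6; [idx=3]; result = 6; result = -12; return 20. after: total = -6; count = 20; (((step + base) > (-base)) || ((base * count) >= (count * count))) -> false; shift = 0; [idx=0]; shift = 6; [idx=1]; shift = 6; [idx=2]; shift = 6; [idx=3]; shift = 6; shift = -12; return 20. Both give 20.
An exhaustive pass over the 42 declared inputs shows identical outputs.
verdict: equivalent


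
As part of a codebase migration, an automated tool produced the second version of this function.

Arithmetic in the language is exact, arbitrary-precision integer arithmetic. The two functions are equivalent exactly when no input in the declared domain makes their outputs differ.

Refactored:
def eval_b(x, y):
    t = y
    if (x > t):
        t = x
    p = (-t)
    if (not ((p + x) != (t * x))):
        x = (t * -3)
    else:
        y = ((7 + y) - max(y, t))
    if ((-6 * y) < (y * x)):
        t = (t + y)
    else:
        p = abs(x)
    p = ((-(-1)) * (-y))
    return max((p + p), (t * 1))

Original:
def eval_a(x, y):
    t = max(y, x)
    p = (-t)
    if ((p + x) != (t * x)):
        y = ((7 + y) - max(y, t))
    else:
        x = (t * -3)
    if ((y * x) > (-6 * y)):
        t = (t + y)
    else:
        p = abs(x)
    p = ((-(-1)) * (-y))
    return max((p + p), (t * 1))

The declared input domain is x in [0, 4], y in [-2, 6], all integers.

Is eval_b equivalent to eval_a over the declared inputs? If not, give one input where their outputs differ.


Reading the diff, among the changes: min/max/abs usage differs; and boolean connective usage differs; and comparison usage differs; and branching structure differs; and statement counts differ.
Tracing x=1, y=-2: eval_a: t=1, then p=-1, then ((p + x) != (t * x)) is true, then y=4, then ((y * x) > (-6 * y)) is true, then t=5, then p=-4, then returns 5 | eval_b: t=-2, then (x > t) is true, then t=1, then p=-1, then (not ((p + x) != (t * x))) is false, then y=4, then ((-6 * y) < (y * x)) is true, then t=5, then p=-4, then returns 5 — matching result 5.
Sweeping the whole domain (45 inputs) finds no disagreement.
verdict: equivalent


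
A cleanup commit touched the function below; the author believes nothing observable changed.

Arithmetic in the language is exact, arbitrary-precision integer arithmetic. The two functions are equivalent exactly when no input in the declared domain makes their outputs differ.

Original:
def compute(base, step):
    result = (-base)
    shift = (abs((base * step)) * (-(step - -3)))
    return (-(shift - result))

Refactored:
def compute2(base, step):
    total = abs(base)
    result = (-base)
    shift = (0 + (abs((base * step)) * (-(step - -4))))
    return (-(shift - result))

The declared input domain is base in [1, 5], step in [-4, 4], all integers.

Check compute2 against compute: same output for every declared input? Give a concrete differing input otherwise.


Try base=1, step=-4.
compute: result=-1, then shift=4, then returns -5
compute2: total=1, then result=-1, then shift=0, then returns -1
-5 against -1: the behavior changed.
verdict: not equivalent; witness: base=1, step=-4


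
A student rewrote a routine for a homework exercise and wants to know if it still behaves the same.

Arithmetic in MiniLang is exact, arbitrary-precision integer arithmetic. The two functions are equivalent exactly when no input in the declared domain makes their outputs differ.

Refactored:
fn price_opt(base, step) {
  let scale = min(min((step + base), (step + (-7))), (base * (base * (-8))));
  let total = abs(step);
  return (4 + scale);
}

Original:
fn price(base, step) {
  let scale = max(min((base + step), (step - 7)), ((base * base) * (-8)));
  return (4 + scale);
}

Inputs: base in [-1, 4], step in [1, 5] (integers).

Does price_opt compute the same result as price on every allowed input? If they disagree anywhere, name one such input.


The rewrite breaks on base=-1, step=1, where the results are -2 and -4.
price: scale=-6, then returns -2
price_opt: scale=-8, then total=1, then returns -4
verdict: not equivalent; witness: base=-1, step=1


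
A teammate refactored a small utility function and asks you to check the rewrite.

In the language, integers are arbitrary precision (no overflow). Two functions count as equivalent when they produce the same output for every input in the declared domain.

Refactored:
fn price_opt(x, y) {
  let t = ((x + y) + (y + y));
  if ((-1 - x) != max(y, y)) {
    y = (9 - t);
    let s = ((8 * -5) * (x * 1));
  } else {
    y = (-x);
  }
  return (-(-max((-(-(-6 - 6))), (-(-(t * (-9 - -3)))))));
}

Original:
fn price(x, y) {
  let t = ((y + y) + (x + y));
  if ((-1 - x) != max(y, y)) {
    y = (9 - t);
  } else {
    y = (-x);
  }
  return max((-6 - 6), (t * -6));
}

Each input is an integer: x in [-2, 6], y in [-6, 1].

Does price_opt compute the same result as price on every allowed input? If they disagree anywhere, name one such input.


Comparing the listings, the differences include: statement counts differ, and arithmetic usage differs, and local variable names differ, and constant usage differs.
One worked example (x=3, y=-6) — price: t=-15, then ((-1 - x) != max(y, y)) is true, then y=24, then returns 90; price_opt: t=-15, then ((-1 - x) != max(y, y)) is true, then y=24, then s=-120, then returns 90; agreement on 90.
An exhaustive pass over the 72 declared inputs shows identical outputs.
verdict: equivalent


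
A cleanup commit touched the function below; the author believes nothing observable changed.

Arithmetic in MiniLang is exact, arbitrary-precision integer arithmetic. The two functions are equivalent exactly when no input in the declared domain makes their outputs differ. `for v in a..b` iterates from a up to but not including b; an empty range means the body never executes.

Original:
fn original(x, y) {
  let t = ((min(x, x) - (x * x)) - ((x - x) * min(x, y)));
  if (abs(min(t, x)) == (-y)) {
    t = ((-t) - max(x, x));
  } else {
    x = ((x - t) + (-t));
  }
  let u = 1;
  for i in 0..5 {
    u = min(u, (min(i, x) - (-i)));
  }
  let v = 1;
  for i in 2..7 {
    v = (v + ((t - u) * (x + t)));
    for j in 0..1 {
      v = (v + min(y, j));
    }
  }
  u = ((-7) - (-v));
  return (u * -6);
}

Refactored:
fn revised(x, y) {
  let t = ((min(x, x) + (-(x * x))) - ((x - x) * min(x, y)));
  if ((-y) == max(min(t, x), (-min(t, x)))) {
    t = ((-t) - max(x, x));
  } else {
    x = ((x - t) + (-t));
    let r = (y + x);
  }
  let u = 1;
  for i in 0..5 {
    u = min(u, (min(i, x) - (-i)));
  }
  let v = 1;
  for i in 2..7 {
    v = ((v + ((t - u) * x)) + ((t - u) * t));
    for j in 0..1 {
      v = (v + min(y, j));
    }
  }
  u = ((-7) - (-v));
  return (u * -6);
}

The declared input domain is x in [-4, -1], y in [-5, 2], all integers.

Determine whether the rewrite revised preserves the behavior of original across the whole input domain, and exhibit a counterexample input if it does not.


This is a faithful refactor — local variable names differ; and arithmetic usage differs; and min/max/abs usage differs; and statement counts differ, but the computed results match everywhere.
Spot check at x=-4, y=-4 — original: t = -20; (abs(min(t, x)) == (-y)) -> false; x = 36; u = 1; [i=0]; u = 0; [i=1]; u = 0; [i=2]; u = 0; [i=3]; u = 0; [i=4]; u = 0; v = 1; [i=2]; v = -319; [j=0]; v = -323; [i=3]; v = -643; [j=0]; v = -647; [i=4]; v = -967; [j=0]; v = -971; [i=5]; v = -1291; [j=0]; v = -1295; [i=6]; v = -1615; [j=0]; v = -1619; u = -1626; return 9756. revised: t = -20; ((-y) == max(min(t, x), (-min(t, x)))) -> false; x = 36; r = 32; u = 1; [i=0]; u = 0; [i=1]; u = 0; [i=2]; u = 0; [i=3]; u = 0; [i=4]; u = 0; v = 1; [i=2]; v = -319; [j=0]; v = -323; [i=3]; v = -643; [j=0]; v = -647; [i=4]; v = -967; [j=0]; v = -971; [i=5]; v = -1291; [j=0]; v = -1295; [i=6]; v = -1615; [j=0]; v = -1619; u = -1626; return 9756. Both give 9756.
An exhaustive pass over the 32 declared inputs shows identical outputs.
verdict: equivalent


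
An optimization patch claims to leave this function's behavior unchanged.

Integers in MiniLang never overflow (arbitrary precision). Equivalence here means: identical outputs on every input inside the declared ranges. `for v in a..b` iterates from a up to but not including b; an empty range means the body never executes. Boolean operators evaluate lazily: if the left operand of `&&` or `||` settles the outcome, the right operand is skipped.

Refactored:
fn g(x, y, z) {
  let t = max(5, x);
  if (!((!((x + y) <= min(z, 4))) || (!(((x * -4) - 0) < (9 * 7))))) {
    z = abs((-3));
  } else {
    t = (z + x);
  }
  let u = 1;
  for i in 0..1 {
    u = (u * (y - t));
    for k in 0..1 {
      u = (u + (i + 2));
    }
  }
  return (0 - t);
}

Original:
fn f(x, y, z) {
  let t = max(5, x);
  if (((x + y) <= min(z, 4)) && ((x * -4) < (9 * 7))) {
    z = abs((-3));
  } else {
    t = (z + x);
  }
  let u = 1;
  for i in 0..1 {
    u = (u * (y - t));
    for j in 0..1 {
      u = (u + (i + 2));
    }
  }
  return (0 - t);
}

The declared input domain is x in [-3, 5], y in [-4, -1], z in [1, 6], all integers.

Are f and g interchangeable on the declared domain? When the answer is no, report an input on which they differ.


This is a faithful refactor — arithmetic usage differs; also boolean connective usage differs; also local variable names differ; also constant usage differs, but the computed results match everywhere.
Spot check at x=3, y=-3, z=2 — f: t becomes 5; next (((x + y) <= min(z, 4)) && ((x * -4) < (9 * 7))) evaluates to true; next z becomes 3; next u becomes 1; next at i=0:; next u becomes -8; next at j=0:; next u becomes -6; next final value -5. g: t becomes 5; next (!((!((x + y) <= min(z, 4))) || (!(((x * -4) - 0) < (9 * 7))))) evaluates to true; next z becomes 3; next u becomes 1; next at i=0:; next u becomes -8; next at k=0:; next u becomes -6; next final value -5. Both give -5.
Checked all 216 inputs in the declared domain: the outputs agree on every one.
verdict: equivalent


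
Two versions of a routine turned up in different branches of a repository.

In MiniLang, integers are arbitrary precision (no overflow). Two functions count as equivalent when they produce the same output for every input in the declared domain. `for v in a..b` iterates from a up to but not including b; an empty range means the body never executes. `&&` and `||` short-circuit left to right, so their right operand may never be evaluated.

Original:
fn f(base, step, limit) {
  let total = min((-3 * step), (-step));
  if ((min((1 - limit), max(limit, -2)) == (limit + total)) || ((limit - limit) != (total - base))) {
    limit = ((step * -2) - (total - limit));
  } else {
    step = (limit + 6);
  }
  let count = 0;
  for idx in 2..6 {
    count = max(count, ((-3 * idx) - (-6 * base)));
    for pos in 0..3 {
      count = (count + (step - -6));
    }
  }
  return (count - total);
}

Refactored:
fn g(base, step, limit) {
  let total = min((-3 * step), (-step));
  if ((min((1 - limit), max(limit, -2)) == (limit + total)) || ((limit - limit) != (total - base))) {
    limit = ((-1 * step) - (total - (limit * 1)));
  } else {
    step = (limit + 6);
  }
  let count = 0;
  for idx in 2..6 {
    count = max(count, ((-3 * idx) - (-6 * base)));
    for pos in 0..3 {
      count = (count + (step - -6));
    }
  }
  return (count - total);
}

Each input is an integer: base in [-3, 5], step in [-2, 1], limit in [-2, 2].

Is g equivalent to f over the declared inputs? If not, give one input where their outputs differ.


The suspicious edit (`-2` became `-1`) never changes the result for any input inside the declared domain.
As a probe, take base=3, step=1, limit=0: f runs total = -3; ((min((1 - limit), max(limit, -2)) == (limit + total)) || ((limit - limit) != (total - base))) -> true; limit = 1; count = 0; [idx=2]; count = 12; [pos=0]; count = 19; [pos=1]; count = 26; [pos=2]; count = 33; [idx=3]; count = 33; [pos=0]; count = 40; [pos=1]; count = 47; [pos=2]; count = 54; [idx=4]; count = 54; [pos=0]; count = 61; [pos=1]; count = 68; [pos=2]; count = 75; [idx=5]; count = 75; [pos=0]; count = 82; [pos=1]; count = 89; [pos=2]; count = 96; return 99; g runs total = -3; ((min((1 - limit), max(limit, -2)) == (limit + total)) || ((limit - limit) != (total - base))) -> true; limit = 2; count = 0; [idx=2]; count = 12; [pos=0]; count = 19; [pos=1]; count = 26; [pos=2]; count = 33; [idx=3]; count = 33; [pos=0]; count = 40; [pos=1]; count = 47; [pos=2]; count = 54; [idx=4]; count = 54; [pos=0]; count = 61; [pos=1]; count = 68; [pos=2]; count = 75; [idx=5]; count = 75; [pos=0]; count = 82; [pos=1]; count = 89; [pos=2]; count = 96; return 99; both end at 99.
Checked all 180 inputs in the declared domain: the outputs agree on every one.
verdict: equivalent


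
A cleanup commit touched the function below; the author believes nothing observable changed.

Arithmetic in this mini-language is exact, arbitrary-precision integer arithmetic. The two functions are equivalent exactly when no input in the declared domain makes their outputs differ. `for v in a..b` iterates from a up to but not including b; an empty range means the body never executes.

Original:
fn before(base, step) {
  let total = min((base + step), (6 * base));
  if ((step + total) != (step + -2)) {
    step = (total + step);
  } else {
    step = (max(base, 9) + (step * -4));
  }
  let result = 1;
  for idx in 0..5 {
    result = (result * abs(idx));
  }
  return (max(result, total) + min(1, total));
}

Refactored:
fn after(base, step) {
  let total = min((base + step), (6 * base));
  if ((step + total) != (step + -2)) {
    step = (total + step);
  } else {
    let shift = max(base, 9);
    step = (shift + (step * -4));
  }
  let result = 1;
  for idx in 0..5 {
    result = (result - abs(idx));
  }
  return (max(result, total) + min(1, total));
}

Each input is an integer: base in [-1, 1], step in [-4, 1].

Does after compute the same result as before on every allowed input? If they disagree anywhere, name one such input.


These are not equivalent — on base=-1, step=-4 the outputs split (-6 vs -12).
before: total = -6; ((step + total) != (step + -2)) -> true; step = -10; result = 1; [idx=0]; result = 0; [idx=1]; result = 0; [idx=2]; result = 0; [idx=3]; result = 0; [idx=4]; result = 0; return -6
after: total = -6; ((step + total) != (step + -2)) -> true; step = -10; result = 1; [idx=0]; result = 1; [idx=1]; result = 0; [idx=2]; result = -2; [idx=3]; result = -5; [idx=4]; result = -9; return -12
verdict: not equivalent; witness: base=-1, step=-4


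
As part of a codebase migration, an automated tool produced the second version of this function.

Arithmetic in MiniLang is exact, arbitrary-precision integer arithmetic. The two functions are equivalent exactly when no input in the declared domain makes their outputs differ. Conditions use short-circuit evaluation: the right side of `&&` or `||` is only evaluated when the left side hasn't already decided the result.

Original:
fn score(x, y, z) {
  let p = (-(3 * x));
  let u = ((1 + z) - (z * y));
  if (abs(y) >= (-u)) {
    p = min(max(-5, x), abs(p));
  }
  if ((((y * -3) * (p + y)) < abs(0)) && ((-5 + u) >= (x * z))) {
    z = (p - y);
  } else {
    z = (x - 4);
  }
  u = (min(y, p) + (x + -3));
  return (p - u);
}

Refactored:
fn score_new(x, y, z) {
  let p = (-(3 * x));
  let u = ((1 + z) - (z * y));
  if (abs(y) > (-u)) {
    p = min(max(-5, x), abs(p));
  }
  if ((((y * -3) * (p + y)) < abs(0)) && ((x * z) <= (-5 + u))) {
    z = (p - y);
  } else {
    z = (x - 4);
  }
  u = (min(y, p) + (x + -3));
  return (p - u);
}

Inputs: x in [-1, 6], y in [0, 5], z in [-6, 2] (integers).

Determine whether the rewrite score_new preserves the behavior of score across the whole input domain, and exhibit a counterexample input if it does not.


The rewrite breaks on x=-1, y=0, z=-1, where the results are 4 and 7.
score: p becomes 3; next u becomes 0; next (abs(y) >= (-u)) evaluates to true; next p becomes -1; next ((((y * -3) * (p + y)) < abs(0)) && ((-5 + u) >= (x * z))) evaluates to false; next z becomes -5; next u becomes -5; next final value 4
score_new: p becomes 3; next u becomes 0; next (abs(y) > (-u)) evaluates to false; next ((((y * -3) * (p + y)) < abs(0)) && ((x * z) <= (-5 + u))) evaluates to false; next z becomes -5; next u becomes -4; next final value 7
verdict: not equivalent; witness: x=-1, y=0, z=-1


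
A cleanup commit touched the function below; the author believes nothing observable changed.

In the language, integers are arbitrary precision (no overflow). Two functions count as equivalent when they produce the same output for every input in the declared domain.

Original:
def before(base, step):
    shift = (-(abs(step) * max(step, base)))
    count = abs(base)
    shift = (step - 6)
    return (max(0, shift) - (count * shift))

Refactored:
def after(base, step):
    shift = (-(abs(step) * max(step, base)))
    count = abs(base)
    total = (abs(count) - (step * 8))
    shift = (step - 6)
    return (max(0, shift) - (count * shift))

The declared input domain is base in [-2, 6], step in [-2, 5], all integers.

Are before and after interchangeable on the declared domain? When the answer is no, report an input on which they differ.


The two versions differ — the changes include constant usage differs; and local variable names differ; and statement counts differ; and arithmetic usage differs; and min/max/abs usage differs.
Tracing base=3, step=4: before: shift becomes -16; next count becomes 3; next shift becomes -2; next final value 6 | after: shift becomes -16; next count becomes 3; next total becomes -29; next shift becomes -2; next final value 6 — matching result 6.
Sweeping the whole domain (72 inputs) finds no disagreement.
verdict: equivalent


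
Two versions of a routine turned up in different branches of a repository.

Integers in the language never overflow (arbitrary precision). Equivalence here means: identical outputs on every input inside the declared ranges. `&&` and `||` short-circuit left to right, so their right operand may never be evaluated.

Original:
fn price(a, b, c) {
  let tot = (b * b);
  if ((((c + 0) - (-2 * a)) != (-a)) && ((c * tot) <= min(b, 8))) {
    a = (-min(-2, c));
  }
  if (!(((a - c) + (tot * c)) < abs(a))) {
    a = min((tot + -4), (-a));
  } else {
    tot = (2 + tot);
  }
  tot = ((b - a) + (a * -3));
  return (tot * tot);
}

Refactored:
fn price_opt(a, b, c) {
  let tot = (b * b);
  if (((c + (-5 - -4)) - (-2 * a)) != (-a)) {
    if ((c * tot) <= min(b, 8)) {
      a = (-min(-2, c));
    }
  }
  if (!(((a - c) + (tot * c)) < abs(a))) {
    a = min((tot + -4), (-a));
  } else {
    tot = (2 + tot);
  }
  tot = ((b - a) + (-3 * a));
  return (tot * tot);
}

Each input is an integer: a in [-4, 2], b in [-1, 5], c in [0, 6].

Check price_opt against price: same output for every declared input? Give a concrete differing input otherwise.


Input a=-1, b=0, c=3: 16 from price versus 64 from price_opt.
verdict: not equivalent; witness: a=-1, b=0, c=3
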